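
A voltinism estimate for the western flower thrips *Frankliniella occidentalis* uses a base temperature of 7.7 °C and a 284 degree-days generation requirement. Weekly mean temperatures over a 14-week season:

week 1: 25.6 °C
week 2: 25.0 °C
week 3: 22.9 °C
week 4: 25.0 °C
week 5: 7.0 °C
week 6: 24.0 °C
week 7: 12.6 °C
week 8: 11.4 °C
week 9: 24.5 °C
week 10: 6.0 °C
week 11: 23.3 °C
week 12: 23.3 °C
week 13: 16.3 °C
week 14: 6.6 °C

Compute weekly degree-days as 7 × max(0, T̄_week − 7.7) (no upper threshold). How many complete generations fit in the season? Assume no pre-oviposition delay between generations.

Weekly DD (7 × max(0, T̄ − 7.7)): 125.3, 121.1, 106.4, 121.1, 0.0, 114.1, 34.3, 25.9, 117.6, 0.0, 109.2, 109.2, 60.2, 0.0.
Season total = 1044.4 DD.
Complete generations = ⌊1044.4 / 284⌋ = 3.

3 generations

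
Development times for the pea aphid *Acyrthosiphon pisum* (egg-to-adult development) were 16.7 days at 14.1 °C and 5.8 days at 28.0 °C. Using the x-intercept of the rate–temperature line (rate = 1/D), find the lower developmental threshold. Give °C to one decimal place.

Linear rate model ⇒ the product D·(T − T_b) is constant across temperatures.
16.7·(14.1 − T_b) = 5.8·(28.0 − T_b)
T_b = (16.7·14.1 − 5.8·28.0) / (16.7 − 5.8) = 73.07 / 10.9 = 6.704 °C ≈ 6.7 °C.

6.7 °C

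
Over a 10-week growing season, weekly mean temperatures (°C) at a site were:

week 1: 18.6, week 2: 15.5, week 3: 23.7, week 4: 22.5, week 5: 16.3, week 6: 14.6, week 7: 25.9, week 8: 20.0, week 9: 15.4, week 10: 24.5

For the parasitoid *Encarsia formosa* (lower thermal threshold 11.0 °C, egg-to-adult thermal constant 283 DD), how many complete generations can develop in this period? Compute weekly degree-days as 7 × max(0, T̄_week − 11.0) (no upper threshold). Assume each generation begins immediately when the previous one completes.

2 generations

Weekly DD (7 × max(0, T̄ − 11.0)): 53.2, 31.5, 88.9, 80.5, 37.1, 25.2, 104.3, 63.0, 30.8, 94.5.
Season total = 609.0 DD.
Complete generations = ⌊609.0 / 283⌋ = 2.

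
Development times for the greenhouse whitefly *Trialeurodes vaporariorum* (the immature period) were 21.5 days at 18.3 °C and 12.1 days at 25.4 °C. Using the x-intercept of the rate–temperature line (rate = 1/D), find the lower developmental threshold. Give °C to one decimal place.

Linear rate model ⇒ the product D·(T − T_b) is constant across temperatures.
21.5·(18.3 − T_b) = 12.1·(25.4 − T_b)
T_b = (21.5·18.3 − 12.1·25.4) / (21.5 − 12.1) = 86.11 / 9.4 = 9.161 °C ≈ 9.2 °C.

9.2 °C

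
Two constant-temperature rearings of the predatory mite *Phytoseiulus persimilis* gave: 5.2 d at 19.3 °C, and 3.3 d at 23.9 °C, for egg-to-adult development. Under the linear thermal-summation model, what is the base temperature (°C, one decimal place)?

11.3 °C

Equal thermal constants: D₁(T₁ − T_b) = D₂(T₂ − T_b).
5.2·(19.3 − T_b) = 3.3·(23.9 − T_b)
T_b = (5.2·19.3 − 3.3·23.9) / (5.2 − 3.3) = 21.49 / 1.9 = 11.311 °C ≈ 11.3 °C.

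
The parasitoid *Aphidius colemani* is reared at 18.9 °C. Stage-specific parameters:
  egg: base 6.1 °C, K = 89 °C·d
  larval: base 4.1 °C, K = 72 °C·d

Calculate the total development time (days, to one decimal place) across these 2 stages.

egg: 89 / (18.9 − 6.1) = 89 / 12.8 = 6.953 d.
larval: 72 / (18.9 − 4.1) = 72 / 14.8 = 4.865 d.
Sum = 11.818 ≈ 11.8 days.

11.8 days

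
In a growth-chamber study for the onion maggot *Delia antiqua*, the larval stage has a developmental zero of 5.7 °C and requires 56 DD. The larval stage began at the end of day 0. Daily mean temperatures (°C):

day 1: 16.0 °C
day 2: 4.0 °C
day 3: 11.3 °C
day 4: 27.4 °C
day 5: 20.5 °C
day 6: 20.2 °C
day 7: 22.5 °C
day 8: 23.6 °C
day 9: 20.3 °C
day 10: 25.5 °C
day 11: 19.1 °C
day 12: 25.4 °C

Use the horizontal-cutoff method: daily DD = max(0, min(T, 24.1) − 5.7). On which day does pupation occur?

Daily DD above 5.7 °C (capped at 18.4): 10.3, 0.0, 5.6, 18.4, 14.8, 14.5, 16.8, 17.9, 14.6, 18.4, 13.4, 18.4.
Cumulative: 10.3, 10.3, 15.9, 34.3, 49.1, 63.6, 80.4, 98.3, 112.9, 131.3, 144.7, 163.1.
The total first reaches 56 DD on day 6.

day 6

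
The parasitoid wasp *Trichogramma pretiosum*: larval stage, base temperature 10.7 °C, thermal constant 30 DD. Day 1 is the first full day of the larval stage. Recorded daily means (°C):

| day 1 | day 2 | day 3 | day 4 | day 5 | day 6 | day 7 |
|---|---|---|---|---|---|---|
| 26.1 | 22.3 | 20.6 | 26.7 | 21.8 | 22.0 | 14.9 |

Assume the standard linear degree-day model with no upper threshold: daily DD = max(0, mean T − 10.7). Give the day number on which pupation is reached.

Daily DD above 10.7 °C: 15.4, 11.6, 9.9, 16.0, 11.1, 11.3, 4.2.
Cumulative: 15.4, 27.0, 36.9, 52.9, 64.0, 75.3, 79.5.
The total first reaches 30 DD on day 3.

day 3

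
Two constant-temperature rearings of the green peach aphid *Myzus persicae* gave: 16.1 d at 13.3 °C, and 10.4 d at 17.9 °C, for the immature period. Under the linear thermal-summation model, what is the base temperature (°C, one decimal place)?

Linear rate model ⇒ the product D·(T − T_b) is constant across temperatures.
16.1·(13.3 − T_b) = 10.4·(17.9 − T_b)
T_b = (16.1·13.3 − 10.4·17.9) / (16.1 − 10.4) = 27.97 / 5.7 = 4.907 °C ≈ 4.9 °C.

4.9 °C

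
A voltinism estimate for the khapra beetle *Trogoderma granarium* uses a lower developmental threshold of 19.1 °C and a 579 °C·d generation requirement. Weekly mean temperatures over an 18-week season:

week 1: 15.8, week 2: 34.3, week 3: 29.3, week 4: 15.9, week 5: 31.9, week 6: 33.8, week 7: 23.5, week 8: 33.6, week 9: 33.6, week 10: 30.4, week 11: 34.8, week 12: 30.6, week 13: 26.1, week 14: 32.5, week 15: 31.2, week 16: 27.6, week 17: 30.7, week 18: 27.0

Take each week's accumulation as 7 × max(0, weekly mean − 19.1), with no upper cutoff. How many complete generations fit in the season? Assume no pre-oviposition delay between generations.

2 generations

Weekly DD (7 × max(0, T̄ − 19.1)): 0.0, 106.4, 71.4, 0.0, 89.6, 102.9, 30.8, 101.5, 101.5, 79.1, 109.9, 80.5, 49.0, 93.8, 84.7, 59.5, 81.2, 55.3.
Season total = 1297.1 DD.
Complete generations = ⌊1297.1 / 579⌋ = 2.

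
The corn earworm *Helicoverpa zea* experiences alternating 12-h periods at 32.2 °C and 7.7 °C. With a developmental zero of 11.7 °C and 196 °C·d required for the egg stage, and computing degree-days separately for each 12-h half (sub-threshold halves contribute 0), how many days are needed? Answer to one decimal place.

19.1 days

Day half: max(0, 32.2 − 11.7) × 0.5 = 20.5 × 0.5 = 10.25 DD.
Night half: max(0, 7.7 − 11.7) × 0.5 = 0.0 × 0.5 = 0.00 DD.
Per 24 h: 10.25 DD/day.
Duration = 196 / 10.25 = 19.122 ≈ 19.1 days.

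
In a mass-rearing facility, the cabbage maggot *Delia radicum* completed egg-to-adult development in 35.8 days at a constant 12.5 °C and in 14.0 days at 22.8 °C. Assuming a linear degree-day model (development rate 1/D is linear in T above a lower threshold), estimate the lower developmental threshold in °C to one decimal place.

Under the model K = D·(T − T_b), so D₁·(T₁ − T_b) = D₂·(T₂ − T_b).
35.8·(12.5 − T_b) = 14.0·(22.8 − T_b)
T_b = (35.8·12.5 − 14.0·22.8) / (35.8 − 14.0) = 128.30 / 21.8 = 5.885 °C ≈ 5.9 °C.

5.9 °C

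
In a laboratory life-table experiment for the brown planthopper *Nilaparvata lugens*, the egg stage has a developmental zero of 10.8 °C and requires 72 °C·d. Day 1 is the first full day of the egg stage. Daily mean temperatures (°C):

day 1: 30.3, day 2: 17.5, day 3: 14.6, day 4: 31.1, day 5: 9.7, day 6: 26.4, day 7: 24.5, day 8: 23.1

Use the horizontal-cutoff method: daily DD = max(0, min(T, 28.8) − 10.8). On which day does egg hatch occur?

Daily DD above 10.8 °C (capped at 18.0): 18.0, 6.7, 3.8, 18.0, 0.0, 15.6, 13.7, 12.3.
Cumulative: 18.0, 24.7, 28.5, 46.5, 46.5, 62.1, 75.8, 88.1.
The total first reaches 72 DD on day 7.

day 7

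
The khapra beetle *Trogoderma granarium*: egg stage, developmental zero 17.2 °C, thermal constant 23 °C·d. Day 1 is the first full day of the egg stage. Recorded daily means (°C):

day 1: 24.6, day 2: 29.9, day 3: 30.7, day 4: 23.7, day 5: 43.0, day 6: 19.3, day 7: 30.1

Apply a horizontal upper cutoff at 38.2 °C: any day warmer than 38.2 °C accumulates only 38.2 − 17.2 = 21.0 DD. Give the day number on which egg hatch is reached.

day 3

Daily DD above 17.2 °C (capped at 21.0): 7.4, 12.7, 13.5, 6.5, 21.0, 2.1, 12.9.
Cumulative: 7.4, 20.1, 33.6, 40.1, 61.1, 63.2, 76.1.
The total first reaches 23 DD on day 3.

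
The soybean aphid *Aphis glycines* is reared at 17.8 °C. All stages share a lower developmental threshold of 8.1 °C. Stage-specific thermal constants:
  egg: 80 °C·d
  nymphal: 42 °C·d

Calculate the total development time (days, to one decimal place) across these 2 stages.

12.6 days

Daily accumulation at 17.8 °C = 17.8 − 8.1 = 9.7 DD/day.
Total K = 80 + 42 = 122 DD.
Total duration = 122 / 9.7 = 12.577 ≈ 12.6 days.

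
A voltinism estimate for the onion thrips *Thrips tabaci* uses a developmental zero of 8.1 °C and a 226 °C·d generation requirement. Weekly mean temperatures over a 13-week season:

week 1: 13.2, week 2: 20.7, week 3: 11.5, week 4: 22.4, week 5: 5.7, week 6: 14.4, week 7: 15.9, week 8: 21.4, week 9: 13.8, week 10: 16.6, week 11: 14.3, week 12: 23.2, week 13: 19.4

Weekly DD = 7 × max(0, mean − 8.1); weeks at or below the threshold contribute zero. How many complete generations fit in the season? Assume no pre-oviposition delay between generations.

Weekly DD (7 × max(0, T̄ − 8.1)): 35.7, 88.2, 23.8, 100.1, 0.0, 44.1, 54.6, 93.1, 39.9, 59.5, 43.4, 105.7, 79.1.
Season total = 767.2 DD.
Complete generations = ⌊767.2 / 226⌋ = 3.

3 generations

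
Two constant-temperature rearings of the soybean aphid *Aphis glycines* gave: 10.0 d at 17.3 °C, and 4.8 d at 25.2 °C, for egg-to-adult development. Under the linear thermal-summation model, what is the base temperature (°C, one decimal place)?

Under the model K = D·(T − T_b), so D₁·(T₁ − T_b) = D₂·(T₂ − T_b).
10.0·(17.3 − T_b) = 4.8·(25.2 − T_b)
T_b = (10.0·17.3 − 4.8·25.2) / (10.0 − 4.8) = 52.04 / 5.2 = 10.008 °C ≈ 10.0 °C.

10.0 °C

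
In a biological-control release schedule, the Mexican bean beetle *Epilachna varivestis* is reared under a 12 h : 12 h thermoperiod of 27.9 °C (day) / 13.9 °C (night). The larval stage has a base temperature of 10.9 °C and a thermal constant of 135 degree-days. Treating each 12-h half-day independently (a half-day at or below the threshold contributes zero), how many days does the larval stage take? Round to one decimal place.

Day half: max(0, 27.9 − 10.9) × 0.5 = 17.0 × 0.5 = 8.50 DD.
Night half: max(0, 13.9 − 10.9) × 0.5 = 3.0 × 0.5 = 1.50 DD.
Per 24 h: 10.00 DD/day.
Duration = 135 / 10.00 = 13.500 ≈ 13.5 days.

13.5 days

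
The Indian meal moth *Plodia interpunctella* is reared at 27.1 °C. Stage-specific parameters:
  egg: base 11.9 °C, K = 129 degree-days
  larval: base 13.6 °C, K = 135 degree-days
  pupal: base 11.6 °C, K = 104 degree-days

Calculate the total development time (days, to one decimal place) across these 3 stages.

25.2 days

egg: 129 / (27.1 − 11.9) = 129 / 15.2 = 8.487 d.
larval: 135 / (27.1 − 13.6) = 135 / 13.5 = 10.000 d.
pupal: 104 / (27.1 − 11.6) = 104 / 15.5 = 6.710 d.
Sum = 25.197 ≈ 25.2 days.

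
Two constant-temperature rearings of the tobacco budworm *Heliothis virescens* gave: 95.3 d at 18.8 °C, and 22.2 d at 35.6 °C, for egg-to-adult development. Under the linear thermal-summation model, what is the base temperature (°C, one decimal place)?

Linear rate model ⇒ the product D·(T − T_b) is constant across temperatures.
95.3·(18.8 − T_b) = 22.2·(35.6 − T_b)
T_b = (95.3·18.8 − 22.2·35.6) / (95.3 − 22.2) = 1001.32 / 73.1 = 13.698 °C ≈ 13.7 °C.

13.7 °C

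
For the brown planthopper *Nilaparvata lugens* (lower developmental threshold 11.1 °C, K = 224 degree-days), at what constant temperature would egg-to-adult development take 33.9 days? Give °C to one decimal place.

Required daily accumulation = 224 / 33.9 = 6.608 DD/day.
T = T_base + 6.608 = 11.1 + 6.608 = 17.708 ≈ 17.7 °C.

17.7 °C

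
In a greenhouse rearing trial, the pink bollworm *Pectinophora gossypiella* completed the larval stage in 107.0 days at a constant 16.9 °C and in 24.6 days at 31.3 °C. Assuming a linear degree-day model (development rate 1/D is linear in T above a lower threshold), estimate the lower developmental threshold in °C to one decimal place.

Under the model K = D·(T − T_b), so D₁·(T₁ − T_b) = D₂·(T₂ − T_b).
107.0·(16.9 − T_b) = 24.6·(31.3 − T_b)
T_b = (107.0·16.9 − 24.6·31.3) / (107.0 − 24.6) = 1038.32 / 82.4 = 12.601 °C ≈ 12.6 °C.

12.6 °C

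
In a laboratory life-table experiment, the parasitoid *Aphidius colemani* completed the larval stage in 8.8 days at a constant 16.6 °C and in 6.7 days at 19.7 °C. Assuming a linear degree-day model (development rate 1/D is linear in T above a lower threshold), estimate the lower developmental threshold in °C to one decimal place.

6.7 °C

Equal thermal constants: D₁(T₁ − T_b) = D₂(T₂ − T_b).
8.8·(16.6 − T_b) = 6.7·(19.7 − T_b)
T_b = (8.8·16.6 − 6.7·19.7) / (8.8 − 6.7) = 14.09 / 2.1 = 6.710 °C ≈ 6.7 °C.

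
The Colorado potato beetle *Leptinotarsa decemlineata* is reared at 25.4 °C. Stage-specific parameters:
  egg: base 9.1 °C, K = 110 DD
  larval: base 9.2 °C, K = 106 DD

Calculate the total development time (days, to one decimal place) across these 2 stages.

egg: 110 / (25.4 − 9.1) = 110 / 16.3 = 6.748 d.
larval: 106 / (25.4 − 9.2) = 106 / 16.2 = 6.543 d.
Sum = 13.292 ≈ 13.3 days.

13.3 days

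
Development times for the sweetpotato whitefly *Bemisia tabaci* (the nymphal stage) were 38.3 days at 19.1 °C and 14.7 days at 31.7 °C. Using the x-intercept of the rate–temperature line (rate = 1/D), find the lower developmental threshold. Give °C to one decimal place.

Equal thermal constants: D₁(T₁ − T_b) = D₂(T₂ − T_b).
38.3·(19.1 − T_b) = 14.7·(31.7 − T_b)
T_b = (38.3·19.1 − 14.7·31.7) / (38.3 − 14.7) = 265.54 / 23.6 = 11.252 °C ≈ 11.3 °C.

11.3 °C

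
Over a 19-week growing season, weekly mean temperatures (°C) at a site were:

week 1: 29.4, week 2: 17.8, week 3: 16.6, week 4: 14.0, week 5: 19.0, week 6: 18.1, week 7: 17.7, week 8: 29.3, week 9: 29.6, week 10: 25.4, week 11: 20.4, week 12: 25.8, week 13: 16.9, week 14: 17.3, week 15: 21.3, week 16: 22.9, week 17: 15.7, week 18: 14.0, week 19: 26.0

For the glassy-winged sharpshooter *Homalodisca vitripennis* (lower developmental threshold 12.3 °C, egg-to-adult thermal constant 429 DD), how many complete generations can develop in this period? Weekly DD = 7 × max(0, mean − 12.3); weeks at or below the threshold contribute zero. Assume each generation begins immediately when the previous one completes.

Weekly DD (7 × max(0, T̄ − 12.3)): 119.7, 38.5, 30.1, 11.9, 46.9, 40.6, 37.8, 119.0, 121.1, 91.7, 56.7, 94.5, 32.2, 35.0, 63.0, 74.2, 23.8, 11.9, 95.9.
Season total = 1144.5 DD.
Complete generations = ⌊1144.5 / 429⌋ = 2.

2 generations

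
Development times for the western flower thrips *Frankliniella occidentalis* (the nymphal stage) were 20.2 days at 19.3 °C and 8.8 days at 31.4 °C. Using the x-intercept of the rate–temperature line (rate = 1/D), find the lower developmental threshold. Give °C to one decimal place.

Under the model K = D·(T − T_b), so D₁·(T₁ − T_b) = D₂·(T₂ − T_b).
20.2·(19.3 − T_b) = 8.8·(31.4 − T_b)
T_b = (20.2·19.3 − 8.8·31.4) / (20.2 − 8.8) = 113.54 / 11.4 = 9.960 °C ≈ 10.0 °C.

10.0 °C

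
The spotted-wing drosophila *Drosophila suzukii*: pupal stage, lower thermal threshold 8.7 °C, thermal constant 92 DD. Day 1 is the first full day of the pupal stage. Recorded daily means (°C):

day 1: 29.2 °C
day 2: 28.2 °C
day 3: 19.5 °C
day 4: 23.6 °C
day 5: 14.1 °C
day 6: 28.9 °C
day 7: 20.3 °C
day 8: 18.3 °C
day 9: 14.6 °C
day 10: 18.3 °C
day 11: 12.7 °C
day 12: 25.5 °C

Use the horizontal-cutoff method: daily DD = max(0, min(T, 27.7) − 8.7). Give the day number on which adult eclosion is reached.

day 7

Daily DD above 8.7 °C (capped at 19.0): 19.0, 19.0, 10.8, 14.9, 5.4, 19.0, 11.6, 9.6, 5.9, 9.6, 4.0, 16.8.
Cumulative: 19.0, 38.0, 48.8, 63.7, 69.1, 88.1, 99.7, 109.3, 115.2, 124.8, 128.8, 145.6.
The total first reaches 92 DD on day 7.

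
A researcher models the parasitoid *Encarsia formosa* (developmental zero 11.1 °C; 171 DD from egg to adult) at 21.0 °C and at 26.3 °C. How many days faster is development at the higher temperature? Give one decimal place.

At 21.0 °C: 171 / (21.0 − 11.1) = 171 / 9.9 = 17.273 d.
At 26.3 °C: 171 / (26.3 − 11.1) = 171 / 15.2 = 11.250 d.
Difference = |17.273 − 11.250| = 6.023 ≈ 6.0 days.

6.0 days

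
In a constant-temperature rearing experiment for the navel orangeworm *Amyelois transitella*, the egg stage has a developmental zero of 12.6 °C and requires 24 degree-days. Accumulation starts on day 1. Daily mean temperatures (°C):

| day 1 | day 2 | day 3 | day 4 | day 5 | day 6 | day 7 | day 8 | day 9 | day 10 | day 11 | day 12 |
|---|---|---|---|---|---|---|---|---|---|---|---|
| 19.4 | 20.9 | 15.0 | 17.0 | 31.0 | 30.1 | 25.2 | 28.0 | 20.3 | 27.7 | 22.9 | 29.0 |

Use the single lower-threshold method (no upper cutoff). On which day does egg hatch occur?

Daily DD above 12.6 °C: 6.8, 8.3, 2.4, 4.4, 18.4, 17.5, 12.6, 15.4, 7.7, 15.1, 10.3, 16.4.
Cumulative: 6.8, 15.1, 17.5, 21.9, 40.3, 57.8, 70.4, 85.8, 93.5, 108.6, 118.9, 135.3.
The total first reaches 24 DD on day 5.

day 5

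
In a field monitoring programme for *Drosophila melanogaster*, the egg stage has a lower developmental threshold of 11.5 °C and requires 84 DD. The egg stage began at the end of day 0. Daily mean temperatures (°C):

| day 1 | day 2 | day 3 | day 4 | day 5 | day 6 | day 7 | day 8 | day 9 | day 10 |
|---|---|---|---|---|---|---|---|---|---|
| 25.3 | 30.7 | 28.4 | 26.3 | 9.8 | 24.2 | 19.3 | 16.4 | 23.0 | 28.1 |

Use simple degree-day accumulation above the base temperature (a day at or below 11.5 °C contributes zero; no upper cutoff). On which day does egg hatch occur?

Daily DD above 11.5 °C: 13.8, 19.2, 16.9, 14.8, 0.0, 12.7, 7.8, 4.9, 11.5, 16.6.
Cumulative: 13.8, 33.0, 49.9, 64.7, 64.7, 77.4, 85.2, 90.1, 101.6, 118.2.
The total first reaches 84 DD on day 7.

day 7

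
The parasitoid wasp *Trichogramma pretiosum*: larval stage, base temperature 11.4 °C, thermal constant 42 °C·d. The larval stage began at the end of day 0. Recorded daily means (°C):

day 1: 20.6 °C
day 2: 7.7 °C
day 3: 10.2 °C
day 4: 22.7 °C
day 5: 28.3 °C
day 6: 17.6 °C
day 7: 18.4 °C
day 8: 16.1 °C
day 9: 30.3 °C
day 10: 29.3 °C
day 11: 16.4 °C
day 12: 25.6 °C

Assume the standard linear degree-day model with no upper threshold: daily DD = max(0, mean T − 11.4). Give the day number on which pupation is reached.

Daily DD above 11.4 °C: 9.2, 0.0, 0.0, 11.3, 16.9, 6.2, 7.0, 4.7, 18.9, 17.9, 5.0, 14.2.
Cumulative: 9.2, 9.2, 9.2, 20.5, 37.4, 43.6, 50.6, 55.3, 74.2, 92.1, 97.1, 111.3.
The total first reaches 42 DD on day 6.

day 6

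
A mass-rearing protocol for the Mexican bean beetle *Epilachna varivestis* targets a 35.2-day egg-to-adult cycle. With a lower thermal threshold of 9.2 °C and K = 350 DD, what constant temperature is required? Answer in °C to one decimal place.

Required daily accumulation = 350 / 35.2 = 9.943 DD/day.
T = T_base + 9.943 = 9.2 + 9.943 = 19.143 ≈ 19.1 °C.

19.1 °C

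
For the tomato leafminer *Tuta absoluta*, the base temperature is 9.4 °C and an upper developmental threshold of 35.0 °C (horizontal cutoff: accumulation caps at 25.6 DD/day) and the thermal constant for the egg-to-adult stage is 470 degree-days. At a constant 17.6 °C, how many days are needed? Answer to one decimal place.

Daily accumulation = 17.6 − 9.4 = 8.2 DD/day.
Duration = 470 / 8.2 = 57.317 ≈ 57.3 days.

57.3 days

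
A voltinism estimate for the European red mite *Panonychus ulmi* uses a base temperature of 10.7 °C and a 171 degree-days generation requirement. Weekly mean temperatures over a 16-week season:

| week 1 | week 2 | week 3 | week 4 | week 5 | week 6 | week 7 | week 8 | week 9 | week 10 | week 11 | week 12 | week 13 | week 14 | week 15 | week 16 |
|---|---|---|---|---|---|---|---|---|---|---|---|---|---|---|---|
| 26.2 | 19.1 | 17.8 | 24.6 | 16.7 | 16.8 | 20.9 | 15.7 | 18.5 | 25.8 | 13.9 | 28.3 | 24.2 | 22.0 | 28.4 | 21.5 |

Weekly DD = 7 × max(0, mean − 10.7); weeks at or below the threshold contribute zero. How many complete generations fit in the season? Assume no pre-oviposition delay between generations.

Weekly DD (7 × max(0, T̄ − 10.7)): 108.5, 58.8, 49.7, 97.3, 42.0, 42.7, 71.4, 35.0, 54.6, 105.7, 22.4, 123.2, 94.5, 79.1, 123.9, 75.6.
Season total = 1184.4 DD.
Complete generations = ⌊1184.4 / 171⌋ = 6.

6 generations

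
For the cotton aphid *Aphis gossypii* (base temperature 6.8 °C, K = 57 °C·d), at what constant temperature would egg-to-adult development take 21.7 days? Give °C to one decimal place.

Required daily accumulation = 57 / 21.7 = 2.627 DD/day.
T = T_base + 2.627 = 6.8 + 2.627 = 9.427 ≈ 9.4 °C.

9.4 °C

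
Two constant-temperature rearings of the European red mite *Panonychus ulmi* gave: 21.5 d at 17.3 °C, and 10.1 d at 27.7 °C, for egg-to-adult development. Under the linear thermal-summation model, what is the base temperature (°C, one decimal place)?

Linear rate model ⇒ the product D·(T − T_b) is constant across temperatures.
21.5·(17.3 − T_b) = 10.1·(27.7 − T_b)
T_b = (21.5·17.3 − 10.1·27.7) / (21.5 − 10.1) = 92.18 / 11.4 = 8.086 °C ≈ 8.1 °C.

8.1 °C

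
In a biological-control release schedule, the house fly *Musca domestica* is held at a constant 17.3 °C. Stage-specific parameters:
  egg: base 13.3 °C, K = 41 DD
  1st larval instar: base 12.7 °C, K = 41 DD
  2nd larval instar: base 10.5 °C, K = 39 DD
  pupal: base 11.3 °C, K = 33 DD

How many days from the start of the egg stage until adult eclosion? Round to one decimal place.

egg: 41 / (17.3 − 13.3) = 41 / 4.0 = 10.250 d.
1st larval instar: 41 / (17.3 − 12.7) = 41 / 4.6 = 8.913 d.
2nd larval instar: 39 / (17.3 − 10.5) = 39 / 6.8 = 5.735 d.
pupal: 33 / (17.3 − 11.3) = 33 / 6.0 = 5.500 d.
Sum = 30.398 ≈ 30.4 days.

30.4 days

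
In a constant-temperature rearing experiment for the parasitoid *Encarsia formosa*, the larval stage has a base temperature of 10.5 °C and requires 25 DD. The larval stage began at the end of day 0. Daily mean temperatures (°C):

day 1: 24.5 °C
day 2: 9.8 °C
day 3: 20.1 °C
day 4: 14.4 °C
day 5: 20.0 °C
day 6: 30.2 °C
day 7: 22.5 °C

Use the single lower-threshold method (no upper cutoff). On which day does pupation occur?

Daily DD above 10.5 °C: 14.0, 0.0, 9.6, 3.9, 9.5, 19.7, 12.0.
Cumulative: 14.0, 14.0, 23.6, 27.5, 37.0, 56.7, 68.7.
The total first reaches 25 DD on day 4.

day 4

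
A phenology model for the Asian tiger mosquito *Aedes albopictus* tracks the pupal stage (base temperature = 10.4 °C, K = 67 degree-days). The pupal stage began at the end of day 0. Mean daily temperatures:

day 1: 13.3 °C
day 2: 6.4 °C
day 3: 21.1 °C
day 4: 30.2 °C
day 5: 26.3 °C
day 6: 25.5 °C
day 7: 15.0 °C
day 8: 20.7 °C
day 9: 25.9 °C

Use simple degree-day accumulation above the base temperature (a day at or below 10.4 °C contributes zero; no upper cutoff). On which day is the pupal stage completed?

Daily DD above 10.4 °C: 2.9, 0.0, 10.7, 19.8, 15.9, 15.1, 4.6, 10.3, 15.5.
Cumulative: 2.9, 2.9, 13.6, 33.4, 49.3, 64.4, 69.0, 79.3, 94.8.
The total first reaches 67 DD on day 7.

day 7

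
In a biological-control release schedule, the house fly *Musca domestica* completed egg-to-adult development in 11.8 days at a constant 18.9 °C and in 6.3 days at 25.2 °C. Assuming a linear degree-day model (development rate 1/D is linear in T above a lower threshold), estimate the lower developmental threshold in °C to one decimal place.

11.7 °C

Under the model K = D·(T − T_b), so D₁·(T₁ − T_b) = D₂·(T₂ − T_b).
11.8·(18.9 − T_b) = 6.3·(25.2 − T_b)
T_b = (11.8·18.9 − 6.3·25.2) / (11.8 − 6.3) = 64.26 / 5.5 = 11.684 °C ≈ 11.7 °C.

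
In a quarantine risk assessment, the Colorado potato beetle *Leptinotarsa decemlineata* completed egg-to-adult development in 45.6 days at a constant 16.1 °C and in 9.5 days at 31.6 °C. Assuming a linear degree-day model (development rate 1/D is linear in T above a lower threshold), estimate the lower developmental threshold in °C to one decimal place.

12.0 °C

Linear rate model ⇒ the product D·(T − T_b) is constant across temperatures.
45.6·(16.1 − T_b) = 9.5·(31.6 − T_b)
T_b = (45.6·16.1 − 9.5·31.6) / (45.6 − 9.5) = 433.96 / 36.1 = 12.021 °C ≈ 12.0 °C.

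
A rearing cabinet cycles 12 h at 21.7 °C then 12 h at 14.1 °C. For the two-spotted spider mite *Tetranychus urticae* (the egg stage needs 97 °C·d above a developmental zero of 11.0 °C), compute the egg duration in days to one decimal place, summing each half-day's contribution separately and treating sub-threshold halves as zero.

14.1 days

Day half: max(0, 21.7 − 11.0) × 0.5 = 10.7 × 0.5 = 5.35 DD.
Night half: max(0, 14.1 − 11.0) × 0.5 = 3.1 × 0.5 = 1.55 DD.
Per 24 h: 6.90 DD/day.
Duration = 97 / 6.90 = 14.058 ≈ 14.1 days.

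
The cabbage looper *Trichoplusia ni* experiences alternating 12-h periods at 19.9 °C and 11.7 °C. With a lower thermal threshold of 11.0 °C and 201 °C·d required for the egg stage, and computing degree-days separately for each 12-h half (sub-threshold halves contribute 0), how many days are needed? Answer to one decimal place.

Day half: max(0, 19.9 − 11.0) × 0.5 = 8.9 × 0.5 = 4.45 DD.
Night half: max(0, 11.7 − 11.0) × 0.5 = 0.7 × 0.5 = 0.35 DD.
Per 24 h: 4.80 DD/day.
Duration = 201 / 4.80 = 41.875 ≈ 41.9 days.

41.9 days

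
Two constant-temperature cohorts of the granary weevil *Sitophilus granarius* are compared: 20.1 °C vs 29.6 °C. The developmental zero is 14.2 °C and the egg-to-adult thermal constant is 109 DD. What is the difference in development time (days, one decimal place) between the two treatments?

11.4 days

At 20.1 °C: 109 / (20.1 − 14.2) = 109 / 5.9 = 18.475 d.
At 29.6 °C: 109 / (29.6 − 14.2) = 109 / 15.4 = 7.078 d.
Difference = |18.475 − 7.078| = 11.397 ≈ 11.4 days.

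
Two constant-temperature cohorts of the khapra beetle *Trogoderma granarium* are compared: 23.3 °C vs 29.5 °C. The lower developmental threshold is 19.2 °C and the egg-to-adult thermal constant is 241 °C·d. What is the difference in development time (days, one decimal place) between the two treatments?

At 23.3 °C: 241 / (23.3 − 19.2) = 241 / 4.1 = 58.780 d.
At 29.5 °C: 241 / (29.5 − 19.2) = 241 / 10.3 = 23.398 d.
Difference = |58.780 − 23.398| = 35.382 ≈ 35.4 days.

35.4 days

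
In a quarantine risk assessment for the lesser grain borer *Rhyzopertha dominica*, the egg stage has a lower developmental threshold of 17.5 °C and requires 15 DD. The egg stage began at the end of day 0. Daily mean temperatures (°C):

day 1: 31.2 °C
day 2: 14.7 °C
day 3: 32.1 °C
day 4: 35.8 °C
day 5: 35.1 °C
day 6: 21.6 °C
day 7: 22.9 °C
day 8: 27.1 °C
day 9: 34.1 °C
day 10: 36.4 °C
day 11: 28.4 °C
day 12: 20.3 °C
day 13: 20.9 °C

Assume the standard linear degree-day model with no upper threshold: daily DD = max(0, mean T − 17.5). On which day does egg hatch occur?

Daily DD above 17.5 °C: 13.7, 0.0, 14.6, 18.3, 17.6, 4.1, 5.4, 9.6, 16.6, 18.9, 10.9, 2.8, 3.4.
Cumulative: 13.7, 13.7, 28.3, 46.6, 64.2, 68.3, 73.7, 83.3, 99.9, 118.8, 129.7, 132.5, 135.9.
The total first reaches 15 DD on day 3.

day 3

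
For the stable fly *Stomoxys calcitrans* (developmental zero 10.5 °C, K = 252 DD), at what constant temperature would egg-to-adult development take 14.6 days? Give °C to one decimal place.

Required daily accumulation = 252 / 14.6 = 17.260 DD/day.
T = T_base + 17.260 = 10.5 + 17.260 = 27.760 ≈ 27.8 °C.

27.8 °C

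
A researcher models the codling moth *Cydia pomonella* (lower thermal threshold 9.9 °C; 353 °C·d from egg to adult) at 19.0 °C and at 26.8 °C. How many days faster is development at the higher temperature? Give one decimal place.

17.9 days

At 19.0 °C: 353 / (19.0 − 9.9) = 353 / 9.1 = 38.791 d.
At 26.8 °C: 353 / (26.8 − 9.9) = 353 / 16.9 = 20.888 d.
Difference = |38.791 − 20.888| = 17.904 ≈ 17.9 days.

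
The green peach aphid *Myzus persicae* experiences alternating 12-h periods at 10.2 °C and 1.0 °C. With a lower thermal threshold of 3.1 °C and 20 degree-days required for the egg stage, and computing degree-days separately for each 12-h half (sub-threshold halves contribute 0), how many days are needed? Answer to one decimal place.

Day half: max(0, 10.2 − 3.1) × 0.5 = 7.1 × 0.5 = 3.55 DD.
Night half: max(0, 1.0 − 3.1) × 0.5 = 0.0 × 0.5 = 0.00 DD.
Per 24 h: 3.55 DD/day.
Duration = 20 / 3.55 = 5.634 ≈ 5.6 days.

5.6 days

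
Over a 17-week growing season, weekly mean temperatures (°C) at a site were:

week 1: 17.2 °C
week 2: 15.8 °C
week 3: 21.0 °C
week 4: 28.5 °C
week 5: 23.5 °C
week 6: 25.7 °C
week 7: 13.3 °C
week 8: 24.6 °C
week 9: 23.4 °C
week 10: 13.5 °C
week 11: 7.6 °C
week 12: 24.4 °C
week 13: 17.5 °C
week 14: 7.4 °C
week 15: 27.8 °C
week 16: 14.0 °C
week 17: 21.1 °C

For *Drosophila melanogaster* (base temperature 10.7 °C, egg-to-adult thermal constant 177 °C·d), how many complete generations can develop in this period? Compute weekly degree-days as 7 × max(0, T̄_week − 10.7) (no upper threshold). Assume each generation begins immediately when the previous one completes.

5 generations

Weekly DD (7 × max(0, T̄ − 10.7)): 45.5, 35.7, 72.1, 124.6, 89.6, 105.0, 18.2, 97.3, 88.9, 19.6, 0.0, 95.9, 47.6, 0.0, 119.7, 23.1, 72.8.
Season total = 1055.6 DD.
Complete generations = ⌊1055.6 / 177⌋ = 5.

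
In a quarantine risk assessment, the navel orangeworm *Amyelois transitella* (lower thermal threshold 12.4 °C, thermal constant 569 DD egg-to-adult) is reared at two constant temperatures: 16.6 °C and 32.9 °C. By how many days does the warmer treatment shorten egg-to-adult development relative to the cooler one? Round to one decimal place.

At 16.6 °C: 569 / (16.6 − 12.4) = 569 / 4.2 = 135.476 d.
At 32.9 °C: 569 / (32.9 − 12.4) = 569 / 20.5 = 27.756 d.
Difference = |135.476 − 27.756| = 107.720 ≈ 107.7 days.

107.7 days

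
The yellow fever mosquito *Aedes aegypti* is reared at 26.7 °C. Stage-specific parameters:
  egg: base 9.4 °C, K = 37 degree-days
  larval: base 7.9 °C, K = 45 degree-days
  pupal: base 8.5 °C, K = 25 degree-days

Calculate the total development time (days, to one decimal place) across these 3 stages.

5.9 days

egg: 37 / (26.7 − 9.4) = 37 / 17.3 = 2.139 d.
larval: 45 / (26.7 − 7.9) = 45 / 18.8 = 2.394 d.
pupal: 25 / (26.7 − 8.5) = 25 / 18.2 = 1.374 d.
Sum = 5.906 ≈ 5.9 days.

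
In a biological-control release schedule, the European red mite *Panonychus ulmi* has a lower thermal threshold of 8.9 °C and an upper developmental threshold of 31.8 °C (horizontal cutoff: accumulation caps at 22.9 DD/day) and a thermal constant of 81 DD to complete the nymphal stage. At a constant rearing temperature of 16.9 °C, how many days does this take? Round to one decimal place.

10.1 days

Daily accumulation = 16.9 − 8.9 = 8.0 DD/day.
Duration = 81 / 8.0 = 10.125 ≈ 10.1 days.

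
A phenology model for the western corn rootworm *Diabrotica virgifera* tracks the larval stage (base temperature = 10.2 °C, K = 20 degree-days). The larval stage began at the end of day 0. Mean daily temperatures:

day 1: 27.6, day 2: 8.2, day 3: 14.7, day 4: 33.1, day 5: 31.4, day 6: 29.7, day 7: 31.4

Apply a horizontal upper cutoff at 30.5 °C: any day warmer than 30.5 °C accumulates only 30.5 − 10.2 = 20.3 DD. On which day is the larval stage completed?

day 3

Daily DD above 10.2 °C (capped at 20.3): 17.4, 0.0, 4.5, 20.3, 20.3, 19.5, 20.3.
Cumulative: 17.4, 17.4, 21.9, 42.2, 62.5, 82.0, 102.3.
The total first reaches 20 DD on day 3.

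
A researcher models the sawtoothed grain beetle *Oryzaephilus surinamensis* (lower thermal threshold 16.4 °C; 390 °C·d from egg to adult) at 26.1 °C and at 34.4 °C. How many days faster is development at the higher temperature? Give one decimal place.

18.5 days

At 26.1 °C: 390 / (26.1 − 16.4) = 390 / 9.7 = 40.206 d.
At 34.4 °C: 390 / (34.4 − 16.4) = 390 / 18.0 = 21.667 d.
Difference = |40.206 − 21.667| = 18.540 ≈ 18.5 days.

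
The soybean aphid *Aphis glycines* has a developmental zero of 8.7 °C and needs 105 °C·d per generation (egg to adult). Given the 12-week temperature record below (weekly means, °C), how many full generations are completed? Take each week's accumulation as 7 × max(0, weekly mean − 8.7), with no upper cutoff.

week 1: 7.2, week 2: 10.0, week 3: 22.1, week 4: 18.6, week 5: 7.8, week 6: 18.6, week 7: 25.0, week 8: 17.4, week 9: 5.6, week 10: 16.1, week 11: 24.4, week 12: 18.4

Weekly DD (7 × max(0, T̄ − 8.7)): 0.0, 9.1, 93.8, 69.3, 0.0, 69.3, 114.1, 60.9, 0.0, 51.8, 109.9, 67.9.
Season total = 646.1 DD.
Complete generations = ⌊646.1 / 105⌋ = 6.

6 generations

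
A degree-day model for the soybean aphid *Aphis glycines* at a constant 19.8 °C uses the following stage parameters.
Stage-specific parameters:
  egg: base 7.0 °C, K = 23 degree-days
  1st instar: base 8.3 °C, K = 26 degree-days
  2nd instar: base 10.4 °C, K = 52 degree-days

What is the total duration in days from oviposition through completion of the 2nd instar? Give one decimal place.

egg: 23 / (19.8 − 7.0) = 23 / 12.8 = 1.797 d.
1st instar: 26 / (19.8 − 8.3) = 26 / 11.5 = 2.261 d.
2nd instar: 52 / (19.8 − 10.4) = 52 / 9.4 = 5.532 d.
Sum = 9.590 ≈ 9.6 days.

9.6 days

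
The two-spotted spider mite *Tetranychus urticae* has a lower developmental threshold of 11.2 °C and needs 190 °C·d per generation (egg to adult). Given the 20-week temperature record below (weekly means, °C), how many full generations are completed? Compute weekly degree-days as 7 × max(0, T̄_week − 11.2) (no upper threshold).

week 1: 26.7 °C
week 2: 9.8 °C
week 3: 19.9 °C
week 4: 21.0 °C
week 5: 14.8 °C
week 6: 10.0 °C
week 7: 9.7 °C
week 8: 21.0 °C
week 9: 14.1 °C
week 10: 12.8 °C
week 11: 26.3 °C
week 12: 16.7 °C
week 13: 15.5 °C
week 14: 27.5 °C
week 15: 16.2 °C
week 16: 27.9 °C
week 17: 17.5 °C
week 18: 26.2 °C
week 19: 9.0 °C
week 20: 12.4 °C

Weekly DD (7 × max(0, T̄ − 11.2)): 108.5, 0.0, 60.9, 68.6, 25.2, 0.0, 0.0, 68.6, 20.3, 11.2, 105.7, 38.5, 30.1, 114.1, 35.0, 116.9, 44.1, 105.0, 0.0, 8.4.
Season total = 961.1 DD.
Complete generations = ⌊961.1 / 190⌋ = 5.

5 generations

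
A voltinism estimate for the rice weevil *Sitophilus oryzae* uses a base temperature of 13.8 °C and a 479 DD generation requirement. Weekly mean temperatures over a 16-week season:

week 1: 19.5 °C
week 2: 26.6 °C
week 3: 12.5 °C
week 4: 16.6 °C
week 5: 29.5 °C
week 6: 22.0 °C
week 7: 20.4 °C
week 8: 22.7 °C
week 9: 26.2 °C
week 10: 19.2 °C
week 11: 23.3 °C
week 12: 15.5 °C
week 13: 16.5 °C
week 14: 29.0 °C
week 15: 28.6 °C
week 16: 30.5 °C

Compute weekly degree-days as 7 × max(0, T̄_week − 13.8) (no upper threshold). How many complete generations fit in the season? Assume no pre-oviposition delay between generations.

Weekly DD (7 × max(0, T̄ − 13.8)): 39.9, 89.6, 0.0, 19.6, 109.9, 57.4, 46.2, 62.3, 86.8, 37.8, 66.5, 11.9, 18.9, 106.4, 103.6, 116.9.
Season total = 973.7 DD.
Complete generations = ⌊973.7 / 479⌋ = 2.

2 generations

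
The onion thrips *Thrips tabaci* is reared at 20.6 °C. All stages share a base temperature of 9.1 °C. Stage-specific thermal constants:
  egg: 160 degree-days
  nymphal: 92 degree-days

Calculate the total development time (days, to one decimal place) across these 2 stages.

Daily accumulation at 20.6 °C = 20.6 − 9.1 = 11.5 DD/day.
Total K = 160 + 92 = 252 DD.
Total duration = 252 / 11.5 = 21.913 ≈ 21.9 days.

21.9 days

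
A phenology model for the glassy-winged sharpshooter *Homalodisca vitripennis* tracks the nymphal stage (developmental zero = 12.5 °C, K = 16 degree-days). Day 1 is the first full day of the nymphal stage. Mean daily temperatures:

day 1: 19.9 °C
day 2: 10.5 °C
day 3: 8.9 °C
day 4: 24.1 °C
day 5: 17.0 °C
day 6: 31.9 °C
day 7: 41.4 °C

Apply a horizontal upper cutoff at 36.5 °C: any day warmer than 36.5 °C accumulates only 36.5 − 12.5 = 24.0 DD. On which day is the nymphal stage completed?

day 4

Daily DD above 12.5 °C (capped at 24.0): 7.4, 0.0, 0.0, 11.6, 4.5, 19.4, 24.0.
Cumulative: 7.4, 7.4, 7.4, 19.0, 23.5, 42.9, 66.9.
The total first reaches 16 DD on day 4.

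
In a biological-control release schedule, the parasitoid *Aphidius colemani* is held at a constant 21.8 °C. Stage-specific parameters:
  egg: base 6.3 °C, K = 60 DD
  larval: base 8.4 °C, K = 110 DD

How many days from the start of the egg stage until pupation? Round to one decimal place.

12.1 days

egg: 60 / (21.8 − 6.3) = 60 / 15.5 = 3.871 d.
larval: 110 / (21.8 − 8.4) = 110 / 13.4 = 8.209 d.
Sum = 12.080 ≈ 12.1 days.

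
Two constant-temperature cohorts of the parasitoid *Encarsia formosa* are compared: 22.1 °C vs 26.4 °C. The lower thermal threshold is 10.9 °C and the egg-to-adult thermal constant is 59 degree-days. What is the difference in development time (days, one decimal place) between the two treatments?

1.5 days

At 22.1 °C: 59 / (22.1 − 10.9) = 59 / 11.2 = 5.268 d.
At 26.4 °C: 59 / (26.4 − 10.9) = 59 / 15.5 = 3.806 d.
Difference = |5.268 − 3.806| = 1.461 ≈ 1.5 days.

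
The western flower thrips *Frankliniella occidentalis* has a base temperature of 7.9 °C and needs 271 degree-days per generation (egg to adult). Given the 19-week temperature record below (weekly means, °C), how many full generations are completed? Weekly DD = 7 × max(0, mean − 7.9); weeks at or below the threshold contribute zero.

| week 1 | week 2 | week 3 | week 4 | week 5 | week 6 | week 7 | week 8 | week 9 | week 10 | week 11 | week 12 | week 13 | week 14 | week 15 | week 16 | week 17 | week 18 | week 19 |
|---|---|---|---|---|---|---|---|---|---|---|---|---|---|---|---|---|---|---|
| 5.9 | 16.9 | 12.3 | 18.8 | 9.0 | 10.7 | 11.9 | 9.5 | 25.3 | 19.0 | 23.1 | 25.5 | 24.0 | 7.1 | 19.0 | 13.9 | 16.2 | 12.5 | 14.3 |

3 generations

Weekly DD (7 × max(0, T̄ − 7.9)): 0.0, 63.0, 30.8, 76.3, 7.7, 19.6, 28.0, 11.2, 121.8, 77.7, 106.4, 123.2, 112.7, 0.0, 77.7, 42.0, 58.1, 32.2, 44.8.
Season total = 1033.2 DD.
Complete generations = ⌊1033.2 / 271⌋ = 3.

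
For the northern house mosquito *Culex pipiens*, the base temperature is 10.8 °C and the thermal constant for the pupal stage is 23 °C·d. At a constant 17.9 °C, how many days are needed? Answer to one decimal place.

3.2 days

Daily accumulation = 17.9 − 10.8 = 7.1 DD/day.
Duration = 23 / 7.1 = 3.239 ≈ 3.2 days.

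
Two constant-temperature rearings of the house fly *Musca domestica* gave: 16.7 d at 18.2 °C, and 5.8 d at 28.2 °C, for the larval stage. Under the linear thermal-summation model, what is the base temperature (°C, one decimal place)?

12.9 °C

Under the model K = D·(T − T_b), so D₁·(T₁ − T_b) = D₂·(T₂ − T_b).
16.7·(18.2 − T_b) = 5.8·(28.2 − T_b)
T_b = (16.7·18.2 − 5.8·28.2) / (16.7 − 5.8) = 140.38 / 10.9 = 12.879 °C ≈ 12.9 °C.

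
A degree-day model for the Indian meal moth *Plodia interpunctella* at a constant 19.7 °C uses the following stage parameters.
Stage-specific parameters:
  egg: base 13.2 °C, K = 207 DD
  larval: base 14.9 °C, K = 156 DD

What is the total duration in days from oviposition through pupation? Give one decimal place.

egg: 207 / (19.7 − 13.2) = 207 / 6.5 = 31.846 d.
larval: 156 / (19.7 − 14.9) = 156 / 4.8 = 32.500 d.
Sum = 64.346 ≈ 64.3 days.

64.3 days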